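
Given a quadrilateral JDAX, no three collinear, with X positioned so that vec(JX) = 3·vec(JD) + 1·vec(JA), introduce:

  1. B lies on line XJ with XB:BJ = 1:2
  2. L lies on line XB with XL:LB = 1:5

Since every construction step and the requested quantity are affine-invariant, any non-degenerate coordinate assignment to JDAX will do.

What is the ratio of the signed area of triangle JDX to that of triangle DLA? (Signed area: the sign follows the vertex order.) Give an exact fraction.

[JDX]:[DLA] = 9/25

Set J = (0, 0), D = (1, 0), A = (0, 1), X = (3, 1); any affine frame gives the same invariant.
1. B lies on line XJ with XB:BJ = 1:2 ⇒ B = (2, 2/3)
2. L lies on line XB with XL:LB = 1:5 ⇒ L = (17/6, 17/18)
2·[JDX] = 1, 2·[DLA] = 25/9
[JDX]:[DLA] = 1:25/9 = 9/25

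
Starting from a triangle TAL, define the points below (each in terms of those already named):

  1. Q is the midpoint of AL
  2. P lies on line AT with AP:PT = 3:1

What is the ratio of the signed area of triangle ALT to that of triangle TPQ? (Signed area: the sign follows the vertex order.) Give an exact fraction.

Assign T = (0, 0), A = (1, 0), L = (0, 1) — the answer is frame-independent, so this choice is without loss of generality.
1. Q is the midpoint of AL ⇒ Q = (1/2, 1/2)
2. P lies on line AT with AP:PT = 3:1 ⇒ P = (1/4, 0)
2·[ALT] = 1, 2·[TPQ] = 1/8
[ALT]:[TPQ] = 1:1/8 = 8

[ALT]:[TPQ] = 8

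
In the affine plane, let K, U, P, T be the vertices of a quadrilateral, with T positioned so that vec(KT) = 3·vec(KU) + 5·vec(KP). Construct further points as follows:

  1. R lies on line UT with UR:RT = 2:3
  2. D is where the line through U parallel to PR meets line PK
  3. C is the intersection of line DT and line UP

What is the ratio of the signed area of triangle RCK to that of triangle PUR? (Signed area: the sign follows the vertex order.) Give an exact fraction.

Work in coordinates with K = (0, 0), U = (1, 0), P = (0, 1), T = (3, 5).
1. R lies on line UT with UR:RT = 2:3 ⇒ R = (9/5, 2)
2. D is where the line through U parallel to PR meets line PK ⇒ D = (0, -5/9)
3. C is the intersection of line DT and line UP ⇒ C = (6/11, 5/11)
2·[RCK] = -3/11, 2·[PUR] = 14/5
[RCK]:[PUR] = -3/11:14/5 = -15/154

[RCK]:[PUR] = -15/154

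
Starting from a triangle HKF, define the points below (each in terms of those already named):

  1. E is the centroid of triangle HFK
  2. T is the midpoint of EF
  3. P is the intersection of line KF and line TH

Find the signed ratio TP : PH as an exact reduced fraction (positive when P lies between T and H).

Assign H = (0, 0), K = (1, 0), F = (0, 1) — the answer is frame-independent, so this choice is without loss of generality.
1. E is the centroid of triangle HFK ⇒ E = (1/3, 1/3)
2. T is the midpoint of EF ⇒ T = (1/6, 2/3)
3. P is the intersection of line KF and line TH ⇒ P = (1/5, 4/5)
P = T + t·(H−T) with t = -1/5, so TP:PH = t:(1−t) = -1/5:6/5

TP:PH = -1/6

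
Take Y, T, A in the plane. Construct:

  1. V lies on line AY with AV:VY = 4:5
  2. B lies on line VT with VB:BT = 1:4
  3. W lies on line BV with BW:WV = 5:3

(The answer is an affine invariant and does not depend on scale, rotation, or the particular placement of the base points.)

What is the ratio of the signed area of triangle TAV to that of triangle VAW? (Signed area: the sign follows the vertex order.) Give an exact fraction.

Assign Y = (0, 0), T = (1, 0), A = (0, 1) — the answer is frame-independent, so this choice is without loss of generality.
1. V lies on line AY with AV:VY = 4:5 ⇒ V = (0, 5/9)
2. B lies on line VT with VB:BT = 1:4 ⇒ B = (1/5, 4/9)
3. W lies on line BV with BW:WV = 5:3 ⇒ W = (3/40, 37/72)
2·[TAV] = 4/9, 2·[VAW] = -1/30
[TAV]:[VAW] = 4/9:-1/30 = -40/3

[TAV]:[VAW] = -40/3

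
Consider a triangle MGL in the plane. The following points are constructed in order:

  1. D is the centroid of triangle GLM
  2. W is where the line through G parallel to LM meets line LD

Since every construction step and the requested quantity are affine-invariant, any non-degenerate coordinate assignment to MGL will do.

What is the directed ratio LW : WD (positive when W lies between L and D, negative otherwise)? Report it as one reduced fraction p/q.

Work in coordinates with M = (0, 0), G = (1, 0), L = (0, 1).
1. D is the centroid of triangle GLM ⇒ D = (1/3, 1/3)
2. W is where the line through G parallel to LM meets line LD ⇒ W = (1, -1)
W = L + t·(D−L) with t = 3, so LW:WD = t:(1−t) = 3:-2

LW:WD = -3/2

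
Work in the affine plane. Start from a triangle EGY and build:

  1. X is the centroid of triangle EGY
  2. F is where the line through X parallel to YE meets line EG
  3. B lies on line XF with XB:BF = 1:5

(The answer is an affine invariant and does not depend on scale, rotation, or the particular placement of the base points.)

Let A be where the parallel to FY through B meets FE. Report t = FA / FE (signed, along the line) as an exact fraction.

Work in coordinates with E = (0, 0), G = (1, 0), Y = (0, 1).
1. X is the centroid of triangle EGY ⇒ X = (1/3, 1/3)
2. F is where the line through X parallel to YE meets line EG ⇒ F = (1/3, 0)
3. B lies on line XF with XB:BF = 1:5 ⇒ B = (1/3, 5/18)
through B parallel to FY: direction (-1/3, 1); meets FE at A = (23/54, 0)
A = F + t·(E−F) with t = -5/18

t = -5/18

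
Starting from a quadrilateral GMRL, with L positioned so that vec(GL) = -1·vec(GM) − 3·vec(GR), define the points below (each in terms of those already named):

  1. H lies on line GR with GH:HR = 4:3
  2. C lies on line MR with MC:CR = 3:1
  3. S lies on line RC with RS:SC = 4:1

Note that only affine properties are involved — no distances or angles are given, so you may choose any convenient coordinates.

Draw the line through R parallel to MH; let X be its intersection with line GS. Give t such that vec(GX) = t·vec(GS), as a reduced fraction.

t = 35/32

Work in coordinates with G = (0, 0), M = (1, 0), R = (0, 1), L = (-1, -3).
1. H lies on line GR with GH:HR = 4:3 ⇒ H = (0, 4/7)
2. C lies on line MR with MC:CR = 3:1 ⇒ C = (1/4, 3/4)
3. S lies on line RC with RS:SC = 4:1 ⇒ S = (1/5, 4/5)
through R parallel to MH: direction (-1, 4/7); meets GS at X = (7/32, 7/8)
X = G + t·(S−G) with t = 35/32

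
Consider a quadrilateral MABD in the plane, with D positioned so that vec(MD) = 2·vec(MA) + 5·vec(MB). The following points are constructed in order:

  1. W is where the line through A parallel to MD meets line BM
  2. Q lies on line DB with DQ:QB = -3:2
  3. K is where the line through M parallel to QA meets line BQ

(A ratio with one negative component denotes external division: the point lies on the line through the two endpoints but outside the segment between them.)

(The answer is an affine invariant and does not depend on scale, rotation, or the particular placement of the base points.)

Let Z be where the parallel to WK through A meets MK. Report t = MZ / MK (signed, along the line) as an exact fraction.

Work in coordinates with M = (0, 0), A = (1, 0), B = (0, 1), D = (2, 5).
1. W is where the line through A parallel to MD meets line BM ⇒ W = (0, -5/2)
2. Q lies on line DB with DQ:QB = -3:2 ⇒ Q = (-4, -7)
3. K is where the line through M parallel to QA meets line BQ ⇒ K = (-5/3, -7/3)
through A parallel to WK: direction (-5/3, 1/6); meets MK at Z = (1/15, 7/75)
Z = M + t·(K−M) with t = -1/25

t = -1/25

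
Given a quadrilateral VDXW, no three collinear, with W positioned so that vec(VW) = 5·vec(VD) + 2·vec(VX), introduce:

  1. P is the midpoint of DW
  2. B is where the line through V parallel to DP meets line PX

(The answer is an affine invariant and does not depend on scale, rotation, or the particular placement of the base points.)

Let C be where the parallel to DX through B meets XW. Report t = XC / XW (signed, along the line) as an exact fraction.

t = 1/3

Work in coordinates with V = (0, 0), D = (1, 0), X = (0, 1), W = (5, 2).
1. P is the midpoint of DW ⇒ P = (3, 1)
2. B is where the line through V parallel to DP meets line PX ⇒ B = (2, 1)
through B parallel to DX: direction (-1, 1); meets XW at C = (5/3, 4/3)
C = X + t·(W−X) with t = 1/3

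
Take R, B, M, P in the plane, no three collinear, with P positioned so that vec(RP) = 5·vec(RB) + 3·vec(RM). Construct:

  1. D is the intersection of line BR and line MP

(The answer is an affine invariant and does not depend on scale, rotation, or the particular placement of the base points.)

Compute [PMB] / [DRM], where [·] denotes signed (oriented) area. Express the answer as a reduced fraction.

[PMB]:[DRM] = 14/5

Work in coordinates with R = (0, 0), B = (1, 0), M = (0, 1), P = (5, 3).
1. D is the intersection of line BR and line MP ⇒ D = (-5/2, 0)
2·[PMB] = 7, 2·[DRM] = 5/2
[PMB]:[DRM] = 7:5/2 = 14/5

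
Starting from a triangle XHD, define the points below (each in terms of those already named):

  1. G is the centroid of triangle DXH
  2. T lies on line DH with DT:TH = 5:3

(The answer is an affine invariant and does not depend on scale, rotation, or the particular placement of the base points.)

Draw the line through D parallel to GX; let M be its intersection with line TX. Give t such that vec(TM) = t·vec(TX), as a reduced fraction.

t = 5

Choose coordinates X = (0, 0), H = (1, 0), D = (0, 1).
1. G is the centroid of triangle DXH ⇒ G = (1/3, 1/3)
2. T lies on line DH with DT:TH = 5:3 ⇒ T = (5/8, 3/8)
through D parallel to GX: direction (-1/3, -1/3); meets TX at M = (-5/2, -3/2)
M = T + t·(X−T) with t = 5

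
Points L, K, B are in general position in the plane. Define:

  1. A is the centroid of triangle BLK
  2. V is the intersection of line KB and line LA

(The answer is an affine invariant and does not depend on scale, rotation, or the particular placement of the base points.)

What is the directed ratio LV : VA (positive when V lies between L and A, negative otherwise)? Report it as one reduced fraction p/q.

Work in coordinates with L = (0, 0), K = (1, 0), B = (0, 1).
1. A is the centroid of triangle BLK ⇒ A = (1/3, 1/3)
2. V is the intersection of line KB and line LA ⇒ V = (1/2, 1/2)
V = L + t·(A−L) with t = 3/2, so LV:VA = t:(1−t) = 3/2:-1/2

LV:VA = -3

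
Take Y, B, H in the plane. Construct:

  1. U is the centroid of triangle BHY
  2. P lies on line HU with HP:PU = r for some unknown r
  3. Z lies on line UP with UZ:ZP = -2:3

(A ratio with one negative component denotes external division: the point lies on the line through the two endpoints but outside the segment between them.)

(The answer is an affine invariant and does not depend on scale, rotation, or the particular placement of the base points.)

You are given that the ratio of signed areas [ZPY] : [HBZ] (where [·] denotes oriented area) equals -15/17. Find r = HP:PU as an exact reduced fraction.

Set Y = (0, 0), B = (1, 0), H = (0, 1); any affine frame gives the same invariant.
1. U is the centroid of triangle BHY ⇒ U = (1/3, 1/3)
2. With HP:PU = r, write λ = r/(r+1) so P = H + λ·(U−H); P is affine-linear in λ
3. Z lies on line UP with UZ:ZP = -2:3 ⇒ Z is an affine combination of earlier points and hence also affine-linear in λ
Every point depending on P is an affine combination of P and λ-independent points, so each such coordinate is linear in λ; the λ² term in each signed area is a multiple of (U−H)×(U−H) = 0, so 2·[ZPY] and 2·[HBZ] are each linear in λ. Evaluating at λ=0 and λ=1:
  2·[ZPY] = −λ + 1,   2·[HBZ] = 2/3·λ − 1
So [ZPY]:[HBZ] = (−λ + 1) / (2/3·λ − 1). Setting this equal to -15/17:
  −λ + 1 = -15/17·(2/3·λ − 1)  ⇒  λ = 2/7
Then r = λ/(1−λ) = (2/7)/(5/7) = 2/5. Check: with r = 2/5, P = (2/21, 17/21) and [ZPY]:[HBZ] = -15/17 as required.

r = 2/5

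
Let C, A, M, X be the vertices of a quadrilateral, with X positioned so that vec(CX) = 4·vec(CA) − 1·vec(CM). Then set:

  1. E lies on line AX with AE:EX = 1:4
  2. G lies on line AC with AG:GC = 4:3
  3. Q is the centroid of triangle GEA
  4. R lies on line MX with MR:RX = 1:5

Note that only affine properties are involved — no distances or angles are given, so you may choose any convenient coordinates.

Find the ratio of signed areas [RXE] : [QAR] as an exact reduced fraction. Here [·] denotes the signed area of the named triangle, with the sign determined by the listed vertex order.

[RXE]:[QAR] = -84

Work in coordinates with C = (0, 0), A = (1, 0), M = (0, 1), X = (4, -1).
1. E lies on line AX with AE:EX = 1:4 ⇒ E = (8/5, -1/5)
2. G lies on line AC with AG:GC = 4:3 ⇒ G = (3/7, 0)
3. Q is the centroid of triangle GEA ⇒ Q = (106/105, -1/15)
4. R lies on line MX with MR:RX = 1:5 ⇒ R = (2/3, 2/3)
2·[RXE] = -4/3, 2·[QAR] = 1/63
[RXE]:[QAR] = -4/3:1/63 = -84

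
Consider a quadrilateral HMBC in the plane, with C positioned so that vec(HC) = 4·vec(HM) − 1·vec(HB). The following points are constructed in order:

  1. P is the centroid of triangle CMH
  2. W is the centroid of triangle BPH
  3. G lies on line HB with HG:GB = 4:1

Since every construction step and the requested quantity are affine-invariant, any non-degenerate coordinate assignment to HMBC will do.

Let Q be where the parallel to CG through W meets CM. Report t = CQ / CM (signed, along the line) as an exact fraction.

t = 59/63

Choose coordinates H = (0, 0), M = (1, 0), B = (0, 1), C = (4, -1).
1. P is the centroid of triangle CMH ⇒ P = (5/3, -1/3)
2. W is the centroid of triangle BPH ⇒ W = (5/9, 2/9)
3. G lies on line HB with HG:GB = 4:1 ⇒ G = (0, 4/5)
through W parallel to CG: direction (-4, 9/5); meets CM at Q = (25/21, -4/63)
Q = C + t·(M−C) with t = 59/63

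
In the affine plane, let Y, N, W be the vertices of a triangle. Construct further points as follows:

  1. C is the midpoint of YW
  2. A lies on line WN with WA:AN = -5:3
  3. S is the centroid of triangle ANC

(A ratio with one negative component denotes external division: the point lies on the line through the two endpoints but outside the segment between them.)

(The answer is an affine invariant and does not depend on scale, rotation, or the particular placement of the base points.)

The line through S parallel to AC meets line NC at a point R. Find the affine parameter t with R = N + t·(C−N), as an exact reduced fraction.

Assign Y = (0, 0), N = (1, 0), W = (0, 1) — the answer is frame-independent, so this choice is without loss of generality.
1. C is the midpoint of YW ⇒ C = (0, 1/2)
2. A lies on line WN with WA:AN = -5:3 ⇒ A = (5/2, -3/2)
3. S is the centroid of triangle ANC ⇒ S = (7/6, -1/3)
through S parallel to AC: direction (-5/2, 2); meets NC at R = (1/3, 1/3)
R = N + t·(C−N) with t = 2/3

t = 2/3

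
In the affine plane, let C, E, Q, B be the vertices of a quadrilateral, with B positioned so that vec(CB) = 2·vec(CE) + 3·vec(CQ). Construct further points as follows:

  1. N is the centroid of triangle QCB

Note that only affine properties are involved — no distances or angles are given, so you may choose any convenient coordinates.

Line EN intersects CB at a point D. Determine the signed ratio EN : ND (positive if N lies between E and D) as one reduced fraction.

EN:ND = -11/2

Assign C = (0, 0), E = (1, 0), Q = (0, 1), B = (2, 3) — the answer is frame-independent, so this choice is without loss of generality.
1. N is the centroid of triangle QCB ⇒ N = (2/3, 4/3)
line EN meets CB at D = (8/11, 12/11)
N = E + t·(D−E) with t = 11/9, so EN:ND = 11/9:-2/9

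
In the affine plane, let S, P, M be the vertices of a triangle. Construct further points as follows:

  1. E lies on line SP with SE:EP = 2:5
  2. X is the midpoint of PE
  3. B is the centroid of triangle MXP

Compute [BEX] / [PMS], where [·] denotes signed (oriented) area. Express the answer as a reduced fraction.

[BEX]:[PMS] = 5/42

Assign S = (0, 0), P = (1, 0), M = (0, 1) — the answer is frame-independent, so this choice is without loss of generality.
1. E lies on line SP with SE:EP = 2:5 ⇒ E = (2/7, 0)
2. X is the midpoint of PE ⇒ X = (9/14, 0)
3. B is the centroid of triangle MXP ⇒ B = (23/42, 1/3)
2·[BEX] = 5/42, 2·[PMS] = 1
[BEX]:[PMS] = 5/42:1 = 5/42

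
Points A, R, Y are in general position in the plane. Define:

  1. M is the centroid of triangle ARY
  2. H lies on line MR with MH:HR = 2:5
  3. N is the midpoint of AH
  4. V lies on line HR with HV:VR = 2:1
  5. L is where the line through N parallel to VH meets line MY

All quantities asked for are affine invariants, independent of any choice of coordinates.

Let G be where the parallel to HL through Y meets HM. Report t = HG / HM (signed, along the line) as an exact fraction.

t = 3

Work in coordinates with A = (0, 0), R = (1, 0), Y = (0, 1).
1. M is the centroid of triangle ARY ⇒ M = (1/3, 1/3)
2. H lies on line MR with MH:HR = 2:5 ⇒ H = (11/21, 5/21)
3. N is the midpoint of AH ⇒ N = (11/42, 5/42)
4. V lies on line HR with HV:VR = 2:1 ⇒ V = (53/63, 5/63)
5. L is where the line through N parallel to VH meets line MY ⇒ L = (1/2, 0)
through Y parallel to HL: direction (-1/42, -5/21); meets HM at G = (-1/21, 11/21)
G = H + t·(M−H) with t = 3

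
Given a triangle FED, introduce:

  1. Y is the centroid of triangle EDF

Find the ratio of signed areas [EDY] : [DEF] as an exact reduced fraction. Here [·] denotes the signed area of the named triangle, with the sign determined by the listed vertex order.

[EDY]:[DEF] = -1/3

Assign F = (0, 0), E = (1, 0), D = (0, 1) — the answer is frame-independent, so this choice is without loss of generality.
1. Y is the centroid of triangle EDF ⇒ Y = (1/3, 1/3)
2·[EDY] = 1/3, 2·[DEF] = -1
[EDY]:[DEF] = 1/3:-1 = -1/3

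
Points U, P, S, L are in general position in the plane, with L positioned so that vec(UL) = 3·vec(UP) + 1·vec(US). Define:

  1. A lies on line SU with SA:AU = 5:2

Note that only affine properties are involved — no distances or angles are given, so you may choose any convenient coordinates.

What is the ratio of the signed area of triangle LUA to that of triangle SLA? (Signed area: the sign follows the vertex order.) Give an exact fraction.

Work in coordinates with U = (0, 0), P = (1, 0), S = (0, 1), L = (3, 1).
1. A lies on line SU with SA:AU = 5:2 ⇒ A = (0, 2/7)
2·[LUA] = -6/7, 2·[SLA] = -15/7
[LUA]:[SLA] = -6/7:-15/7 = 2/5

[LUA]:[SLA] = 2/5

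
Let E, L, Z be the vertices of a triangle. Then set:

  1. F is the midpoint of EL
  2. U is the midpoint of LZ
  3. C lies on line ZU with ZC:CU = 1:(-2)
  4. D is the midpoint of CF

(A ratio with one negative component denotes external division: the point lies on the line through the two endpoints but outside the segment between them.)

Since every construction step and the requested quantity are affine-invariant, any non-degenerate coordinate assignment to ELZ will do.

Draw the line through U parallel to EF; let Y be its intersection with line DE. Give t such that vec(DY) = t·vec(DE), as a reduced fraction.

t = 1/3

Set E = (0, 0), L = (1, 0), Z = (0, 1); any affine frame gives the same invariant.
1. F is the midpoint of EL ⇒ F = (1/2, 0)
2. U is the midpoint of LZ ⇒ U = (1/2, 1/2)
3. C lies on line ZU with ZC:CU = 1:(-2) ⇒ C = (-1/2, 3/2)
4. D is the midpoint of CF ⇒ D = (0, 3/4)
through U parallel to EF: direction (1/2, 0); meets DE at Y = (0, 1/2)
Y = D + t·(E−D) with t = 1/3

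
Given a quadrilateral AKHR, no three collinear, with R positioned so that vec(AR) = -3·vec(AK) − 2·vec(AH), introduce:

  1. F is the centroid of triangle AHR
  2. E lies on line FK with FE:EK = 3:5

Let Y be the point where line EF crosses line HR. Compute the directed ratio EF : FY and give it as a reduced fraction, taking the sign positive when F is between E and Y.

Choose coordinates A = (0, 0), K = (1, 0), H = (0, 1), R = (-3, -2).
1. F is the centroid of triangle AHR ⇒ F = (-1, -1/3)
2. E lies on line FK with FE:EK = 3:5 ⇒ E = (-1/4, -5/24)
line EF meets HR at Y = (-7/5, -2/5)
F = E + t·(Y−E) with t = 15/23, so EF:FY = 15/23:8/23

EF:FY = 15/8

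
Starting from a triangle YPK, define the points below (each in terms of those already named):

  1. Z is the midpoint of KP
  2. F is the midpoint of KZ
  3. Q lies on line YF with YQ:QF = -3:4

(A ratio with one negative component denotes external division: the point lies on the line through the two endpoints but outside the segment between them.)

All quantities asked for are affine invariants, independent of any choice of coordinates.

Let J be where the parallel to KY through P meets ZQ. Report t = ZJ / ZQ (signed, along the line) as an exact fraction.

Work in coordinates with Y = (0, 0), P = (1, 0), K = (0, 1).
1. Z is the midpoint of KP ⇒ Z = (1/2, 1/2)
2. F is the midpoint of KZ ⇒ F = (1/4, 3/4)
3. Q lies on line YF with YQ:QF = -3:4 ⇒ Q = (-3/4, -9/4)
through P parallel to KY: direction (0, -1); meets ZQ at J = (1, 8/5)
J = Z + t·(Q−Z) with t = -2/5

t = -2/5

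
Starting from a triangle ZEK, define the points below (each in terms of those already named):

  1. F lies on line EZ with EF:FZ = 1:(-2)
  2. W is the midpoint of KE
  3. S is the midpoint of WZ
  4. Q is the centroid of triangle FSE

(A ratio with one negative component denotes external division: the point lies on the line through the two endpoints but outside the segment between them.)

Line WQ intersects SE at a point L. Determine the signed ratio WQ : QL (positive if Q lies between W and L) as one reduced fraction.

Work in coordinates with Z = (0, 0), E = (1, 0), K = (0, 1).
1. F lies on line EZ with EF:FZ = 1:(-2) ⇒ F = (2, 0)
2. W is the midpoint of KE ⇒ W = (1/2, 1/2)
3. S is the midpoint of WZ ⇒ S = (1/4, 1/4)
4. Q is the centroid of triangle FSE ⇒ Q = (13/12, 1/12)
line WQ meets SE at L = (11/8, -1/8)
Q = W + t·(L−W) with t = 2/3, so WQ:QL = 2/3:1/3

WQ:QL = 2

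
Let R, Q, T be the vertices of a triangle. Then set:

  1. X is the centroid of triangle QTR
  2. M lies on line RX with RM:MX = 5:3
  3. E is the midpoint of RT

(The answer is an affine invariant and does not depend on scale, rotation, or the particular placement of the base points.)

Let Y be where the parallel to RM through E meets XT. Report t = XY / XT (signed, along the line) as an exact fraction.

t = 1/2

Work in coordinates with R = (0, 0), Q = (1, 0), T = (0, 1).
1. X is the centroid of triangle QTR ⇒ X = (1/3, 1/3)
2. M lies on line RX with RM:MX = 5:3 ⇒ M = (5/24, 5/24)
3. E is the midpoint of RT ⇒ E = (0, 1/2)
through E parallel to RM: direction (5/24, 5/24); meets XT at Y = (1/6, 2/3)
Y = X + t·(T−X) with t = 1/2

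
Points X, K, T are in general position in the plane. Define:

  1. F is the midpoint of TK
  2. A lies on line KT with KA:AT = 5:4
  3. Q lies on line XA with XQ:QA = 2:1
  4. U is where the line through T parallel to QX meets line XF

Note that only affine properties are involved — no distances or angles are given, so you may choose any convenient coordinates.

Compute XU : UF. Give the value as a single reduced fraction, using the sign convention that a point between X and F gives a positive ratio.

XU:UF = -8/9

Assign X = (0, 0), K = (1, 0), T = (0, 1) — the answer is frame-independent, so this choice is without loss of generality.
1. F is the midpoint of TK ⇒ F = (1/2, 1/2)
2. A lies on line KT with KA:AT = 5:4 ⇒ A = (4/9, 5/9)
3. Q lies on line XA with XQ:QA = 2:1 ⇒ Q = (8/27, 10/27)
4. U is where the line through T parallel to QX meets line XF ⇒ U = (-4, -4)
U = X + t·(F−X) with t = -8, so XU:UF = t:(1−t) = -8:9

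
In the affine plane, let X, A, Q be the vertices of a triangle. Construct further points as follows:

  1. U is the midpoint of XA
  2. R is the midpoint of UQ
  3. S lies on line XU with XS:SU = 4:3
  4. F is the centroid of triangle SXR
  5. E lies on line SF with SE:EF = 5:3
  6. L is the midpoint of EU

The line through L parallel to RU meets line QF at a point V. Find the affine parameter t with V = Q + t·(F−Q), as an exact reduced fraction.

t = 77/160

Assign X = (0, 0), A = (1, 0), Q = (0, 1) — the answer is frame-independent, so this choice is without loss of generality.
1. U is the midpoint of XA ⇒ U = (1/2, 0)
2. R is the midpoint of UQ ⇒ R = (1/4, 1/2)
3. S lies on line XU with XS:SU = 4:3 ⇒ S = (2/7, 0)
4. F is the centroid of triangle SXR ⇒ F = (5/28, 1/6)
5. E lies on line SF with SE:EF = 5:3 ⇒ E = (7/32, 5/48)
6. L is the midpoint of EU ⇒ L = (23/64, 5/96)
through L parallel to RU: direction (1/4, -1/2); meets QF at V = (11/128, 115/192)
V = Q + t·(F−Q) with t = 77/160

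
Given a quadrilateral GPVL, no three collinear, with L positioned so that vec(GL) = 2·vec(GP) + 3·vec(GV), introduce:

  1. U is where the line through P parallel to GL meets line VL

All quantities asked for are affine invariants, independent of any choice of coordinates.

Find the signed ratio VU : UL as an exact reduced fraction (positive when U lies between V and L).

Assign G = (0, 0), P = (1, 0), V = (0, 1), L = (2, 3) — the answer is frame-independent, so this choice is without loss of generality.
1. U is where the line through P parallel to GL meets line VL ⇒ U = (5, 6)
U = V + t·(L−V) with t = 5/2, so VU:UL = t:(1−t) = 5/2:-3/2

VU:UL = -5/3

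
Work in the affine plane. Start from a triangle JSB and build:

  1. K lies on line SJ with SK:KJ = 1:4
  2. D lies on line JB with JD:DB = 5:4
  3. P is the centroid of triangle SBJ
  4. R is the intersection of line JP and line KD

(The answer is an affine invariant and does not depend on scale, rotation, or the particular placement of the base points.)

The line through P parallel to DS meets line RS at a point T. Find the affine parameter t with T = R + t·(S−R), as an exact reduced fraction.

Set J = (0, 0), S = (1, 0), B = (0, 1); any affine frame gives the same invariant.
1. K lies on line SJ with SK:KJ = 1:4 ⇒ K = (4/5, 0)
2. D lies on line JB with JD:DB = 5:4 ⇒ D = (0, 5/9)
3. P is the centroid of triangle SBJ ⇒ P = (1/3, 1/3)
4. R is the intersection of line JP and line KD ⇒ R = (20/61, 20/61)
through P parallel to DS: direction (1, -5/9); meets RS at T = (34/75, 4/15)
T = R + t·(S−R) with t = 14/75

t = 14/75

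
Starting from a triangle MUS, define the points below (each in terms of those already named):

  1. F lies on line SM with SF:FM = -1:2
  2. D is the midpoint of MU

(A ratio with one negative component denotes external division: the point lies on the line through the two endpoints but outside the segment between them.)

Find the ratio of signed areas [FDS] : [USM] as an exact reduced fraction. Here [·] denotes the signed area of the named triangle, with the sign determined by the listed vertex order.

Assign M = (0, 0), U = (1, 0), S = (0, 1) — the answer is frame-independent, so this choice is without loss of generality.
1. F lies on line SM with SF:FM = -1:2 ⇒ F = (0, 2)
2. D is the midpoint of MU ⇒ D = (1/2, 0)
2·[FDS] = -1/2, 2·[USM] = 1
[FDS]:[USM] = -1/2:1 = -1/2

[FDS]:[USM] = -1/2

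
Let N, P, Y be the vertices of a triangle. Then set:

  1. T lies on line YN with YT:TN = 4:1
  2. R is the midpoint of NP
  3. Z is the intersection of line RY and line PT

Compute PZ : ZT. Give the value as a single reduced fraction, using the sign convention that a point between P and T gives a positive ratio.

PZ:ZT = 5/4

Choose coordinates N = (0, 0), P = (1, 0), Y = (0, 1).
1. T lies on line YN with YT:TN = 4:1 ⇒ T = (0, 1/5)
2. R is the midpoint of NP ⇒ R = (1/2, 0)
3. Z is the intersection of line RY and line PT ⇒ Z = (4/9, 1/9)
Z = P + t·(T−P) with t = 5/9, so PZ:ZT = t:(1−t) = 5/9:4/9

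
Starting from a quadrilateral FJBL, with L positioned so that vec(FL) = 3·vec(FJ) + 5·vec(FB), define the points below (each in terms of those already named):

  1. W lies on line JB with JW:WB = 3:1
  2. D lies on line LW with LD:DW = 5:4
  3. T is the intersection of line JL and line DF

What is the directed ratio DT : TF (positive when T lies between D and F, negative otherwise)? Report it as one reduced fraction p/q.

Set F = (0, 0), J = (1, 0), B = (0, 1), L = (3, 5); any affine frame gives the same invariant.
1. W lies on line JB with JW:WB = 3:1 ⇒ W = (1/4, 3/4)
2. D lies on line LW with LD:DW = 5:4 ⇒ D = (53/36, 95/36)
3. T is the intersection of line JL and line DF ⇒ T = (53/15, 19/3)
T = D + t·(F−D) with t = -7/5, so DT:TF = t:(1−t) = -7/5:12/5

DT:TF = -7/12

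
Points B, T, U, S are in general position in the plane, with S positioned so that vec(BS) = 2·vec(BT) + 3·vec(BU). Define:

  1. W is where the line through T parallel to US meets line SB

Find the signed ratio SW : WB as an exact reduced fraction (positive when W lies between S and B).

Set B = (0, 0), T = (1, 0), U = (0, 1), S = (2, 3); any affine frame gives the same invariant.
1. W is where the line through T parallel to US meets line SB ⇒ W = (-2, -3)
W = S + t·(B−S) with t = 2, so SW:WB = t:(1−t) = 2:-1

SW:WB = -2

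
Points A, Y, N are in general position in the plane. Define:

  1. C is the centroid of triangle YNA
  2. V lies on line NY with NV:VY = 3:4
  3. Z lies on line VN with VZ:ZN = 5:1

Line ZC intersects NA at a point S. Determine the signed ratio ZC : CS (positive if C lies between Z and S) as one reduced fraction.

ZC:CS = -11/14

Assign A = (0, 0), Y = (1, 0), N = (0, 1) — the answer is frame-independent, so this choice is without loss of generality.
1. C is the centroid of triangle YNA ⇒ C = (1/3, 1/3)
2. V lies on line NY with NV:VY = 3:4 ⇒ V = (3/7, 4/7)
3. Z lies on line VN with VZ:ZN = 5:1 ⇒ Z = (1/14, 13/14)
line ZC meets NA at S = (0, 12/11)
C = Z + t·(S−Z) with t = -11/3, so ZC:CS = -11/3:14/3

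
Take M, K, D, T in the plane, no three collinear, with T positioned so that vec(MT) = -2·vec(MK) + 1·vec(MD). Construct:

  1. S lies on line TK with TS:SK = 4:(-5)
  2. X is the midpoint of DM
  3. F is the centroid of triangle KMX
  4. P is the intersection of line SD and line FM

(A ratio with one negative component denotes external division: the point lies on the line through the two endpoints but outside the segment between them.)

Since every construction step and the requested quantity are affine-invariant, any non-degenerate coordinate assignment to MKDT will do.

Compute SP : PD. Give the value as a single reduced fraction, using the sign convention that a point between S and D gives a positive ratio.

Assign M = (0, 0), K = (1, 0), D = (0, 1), T = (-2, 1) — the answer is frame-independent, so this choice is without loss of generality.
1. S lies on line TK with TS:SK = 4:(-5) ⇒ S = (-14, 5)
2. X is the midpoint of DM ⇒ X = (0, 1/2)
3. F is the centroid of triangle KMX ⇒ F = (1/3, 1/6)
4. P is the intersection of line SD and line FM ⇒ P = (14/11, 7/11)
P = S + t·(D−S) with t = 12/11, so SP:PD = t:(1−t) = 12/11:-1/11

SP:PD = -12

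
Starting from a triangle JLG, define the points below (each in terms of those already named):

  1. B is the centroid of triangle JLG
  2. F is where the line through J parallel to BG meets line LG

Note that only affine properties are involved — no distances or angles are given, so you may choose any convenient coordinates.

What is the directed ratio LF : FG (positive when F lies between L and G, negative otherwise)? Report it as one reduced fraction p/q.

LF:FG = -2

Choose coordinates J = (0, 0), L = (1, 0), G = (0, 1).
1. B is the centroid of triangle JLG ⇒ B = (1/3, 1/3)
2. F is where the line through J parallel to BG meets line LG ⇒ F = (-1, 2)
F = L + t·(G−L) with t = 2, so LF:FG = t:(1−t) = 2:-1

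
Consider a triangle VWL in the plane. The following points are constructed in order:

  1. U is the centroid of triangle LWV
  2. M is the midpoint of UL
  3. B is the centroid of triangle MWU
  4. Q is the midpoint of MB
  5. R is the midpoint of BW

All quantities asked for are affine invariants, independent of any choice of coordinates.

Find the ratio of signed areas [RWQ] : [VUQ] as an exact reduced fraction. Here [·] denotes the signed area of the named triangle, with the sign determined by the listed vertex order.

[RWQ]:[VUQ] = 1/4

Work in coordinates with V = (0, 0), W = (1, 0), L = (0, 1).
1. U is the centroid of triangle LWV ⇒ U = (1/3, 1/3)
2. M is the midpoint of UL ⇒ M = (1/6, 2/3)
3. B is the centroid of triangle MWU ⇒ B = (1/2, 1/3)
4. Q is the midpoint of MB ⇒ Q = (1/3, 1/2)
5. R is the midpoint of BW ⇒ R = (3/4, 1/6)
2·[RWQ] = 1/72, 2·[VUQ] = 1/18
[RWQ]:[VUQ] = 1/72:1/18 = 1/4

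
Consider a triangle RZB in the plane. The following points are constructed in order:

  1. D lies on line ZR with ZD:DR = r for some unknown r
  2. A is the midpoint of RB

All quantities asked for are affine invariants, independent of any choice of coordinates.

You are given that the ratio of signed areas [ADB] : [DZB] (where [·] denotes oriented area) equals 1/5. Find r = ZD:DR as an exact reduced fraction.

Choose coordinates R = (0, 0), Z = (1, 0), B = (0, 1).
1. With ZD:DR = r, write λ = r/(r+1) so D = Z + λ·(R−Z); D is affine-linear in λ
2. A is the midpoint of RB ⇒ A = (0, 1/2)
Every point depending on D is an affine combination of D and λ-independent points, so each such coordinate is linear in λ; the λ² term in each signed area is a multiple of (R−Z)×(R−Z) = 0, so 2·[ADB] and 2·[DZB] are each linear in λ. Evaluating at λ=0 and λ=1:
  2·[ADB] = -1/2·λ + 1/2,   2·[DZB] = λ
So [ADB]:[DZB] = (-1/2·λ + 1/2) / (λ). Setting this equal to 1/5:
  -1/2·λ + 1/2 = 1/5·(λ)  ⇒  λ = 5/7
Then r = λ/(1−λ) = (5/7)/(2/7) = 5/2. Check: with r = 5/2, D = (2/7, 0) and [ADB]:[DZB] = 1/5 as required.

r = 5/2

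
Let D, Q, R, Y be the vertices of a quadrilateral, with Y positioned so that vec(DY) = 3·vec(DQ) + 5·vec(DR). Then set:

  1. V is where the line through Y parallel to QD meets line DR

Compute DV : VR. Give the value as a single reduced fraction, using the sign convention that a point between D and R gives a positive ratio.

DV:VR = -5/4

Set D = (0, 0), Q = (1, 0), R = (0, 1), Y = (3, 5); any affine frame gives the same invariant.
1. V is where the line through Y parallel to QD meets line DR ⇒ V = (0, 5)
V = D + t·(R−D) with t = 5, so DV:VR = t:(1−t) = 5:-4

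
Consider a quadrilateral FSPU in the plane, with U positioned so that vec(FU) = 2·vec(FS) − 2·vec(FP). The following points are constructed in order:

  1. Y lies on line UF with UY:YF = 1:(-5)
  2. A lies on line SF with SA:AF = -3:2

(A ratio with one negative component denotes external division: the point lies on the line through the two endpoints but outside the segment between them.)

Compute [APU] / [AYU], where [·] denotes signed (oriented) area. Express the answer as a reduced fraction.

[APU]:[AYU] = -8

Set F = (0, 0), S = (1, 0), P = (0, 1), U = (2, -2); any affine frame gives the same invariant.
1. Y lies on line UF with UY:YF = 1:(-5) ⇒ Y = (5/2, -5/2)
2. A lies on line SF with SA:AF = -3:2 ⇒ A = (-2, 0)
2·[APU] = -8, 2·[AYU] = 1
[APU]:[AYU] = -8:1 = -8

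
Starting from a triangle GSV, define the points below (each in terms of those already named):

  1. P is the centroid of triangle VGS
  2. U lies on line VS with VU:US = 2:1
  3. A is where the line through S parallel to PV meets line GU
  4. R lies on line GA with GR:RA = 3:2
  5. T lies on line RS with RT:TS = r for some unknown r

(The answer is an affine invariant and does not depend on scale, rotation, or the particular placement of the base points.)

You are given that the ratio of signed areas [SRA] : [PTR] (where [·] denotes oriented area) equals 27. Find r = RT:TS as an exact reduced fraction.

Work in coordinates with G = (0, 0), S = (1, 0), V = (0, 1).
1. P is the centroid of triangle VGS ⇒ P = (1/3, 1/3)
2. U lies on line VS with VU:US = 2:1 ⇒ U = (2/3, 1/3)
3. A is where the line through S parallel to PV meets line GU ⇒ A = (4/5, 2/5)
4. R lies on line GA with GR:RA = 3:2 ⇒ R = (12/25, 6/25)
5. With RT:TS = r, write λ = r/(r+1) so T = R + λ·(S−R); T is affine-linear in λ
Every point depending on T is an affine combination of T and λ-independent points, so each such coordinate is linear in λ; the λ² term in each signed area is a multiple of (S−R)×(S−R) = 0, so 2·[SRA] and 2·[PTR] are each linear in λ. Evaluating at λ=0 and λ=1:
  2·[SRA] = -4/25,   2·[PTR] = -1/75·λ
So [SRA]:[PTR] = (-4/25) / (-1/75·λ). Setting this equal to 27:
  -4/25 = 27·(-1/75·λ)  ⇒  λ = 4/9
Then r = λ/(1−λ) = (4/9)/(5/9) = 4/5. Check: with r = 4/5, T = (32/45, 2/15) and [SRA]:[PTR] = 27 as required.

r = 4/5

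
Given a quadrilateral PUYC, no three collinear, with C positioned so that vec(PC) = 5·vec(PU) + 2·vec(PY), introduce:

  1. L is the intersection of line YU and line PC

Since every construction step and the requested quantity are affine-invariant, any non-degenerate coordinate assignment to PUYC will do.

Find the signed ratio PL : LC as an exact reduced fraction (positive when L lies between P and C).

PL:LC = 1/6

Set P = (0, 0), U = (1, 0), Y = (0, 1), C = (5, 2); any affine frame gives the same invariant.
1. L is the intersection of line YU and line PC ⇒ L = (5/7, 2/7)
L = P + t·(C−P) with t = 1/7, so PL:LC = t:(1−t) = 1/7:6/7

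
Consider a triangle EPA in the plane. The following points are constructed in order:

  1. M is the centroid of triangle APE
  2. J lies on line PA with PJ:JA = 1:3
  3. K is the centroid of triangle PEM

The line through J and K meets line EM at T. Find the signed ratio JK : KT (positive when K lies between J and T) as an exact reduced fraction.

Work in coordinates with E = (0, 0), P = (1, 0), A = (0, 1).
1. M is the centroid of triangle APE ⇒ M = (1/3, 1/3)
2. J lies on line PA with PJ:JA = 1:3 ⇒ J = (3/4, 1/4)
3. K is the centroid of triangle PEM ⇒ K = (4/9, 1/9)
line JK meets EM at T = (-1/6, -1/6)
K = J + t·(T−J) with t = 1/3, so JK:KT = 1/3:2/3

JK:KT = 1/2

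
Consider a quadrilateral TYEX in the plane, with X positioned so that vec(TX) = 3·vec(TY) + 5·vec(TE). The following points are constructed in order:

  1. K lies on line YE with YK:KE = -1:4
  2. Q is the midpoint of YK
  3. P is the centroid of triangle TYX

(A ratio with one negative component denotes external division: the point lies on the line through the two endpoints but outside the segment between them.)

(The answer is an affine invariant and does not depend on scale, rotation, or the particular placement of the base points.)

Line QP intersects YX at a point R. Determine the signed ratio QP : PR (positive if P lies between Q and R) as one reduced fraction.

Work in coordinates with T = (0, 0), Y = (1, 0), E = (0, 1), X = (3, 5).
1. K lies on line YE with YK:KE = -1:4 ⇒ K = (4/3, -1/3)
2. Q is the midpoint of YK ⇒ Q = (7/6, -1/6)
3. P is the centroid of triangle TYX ⇒ P = (4/3, 5/3)
line QP meets YX at R = (21/17, 10/17)
P = Q + t·(R−Q) with t = 17/7, so QP:PR = 17/7:-10/7

QP:PR = -17/10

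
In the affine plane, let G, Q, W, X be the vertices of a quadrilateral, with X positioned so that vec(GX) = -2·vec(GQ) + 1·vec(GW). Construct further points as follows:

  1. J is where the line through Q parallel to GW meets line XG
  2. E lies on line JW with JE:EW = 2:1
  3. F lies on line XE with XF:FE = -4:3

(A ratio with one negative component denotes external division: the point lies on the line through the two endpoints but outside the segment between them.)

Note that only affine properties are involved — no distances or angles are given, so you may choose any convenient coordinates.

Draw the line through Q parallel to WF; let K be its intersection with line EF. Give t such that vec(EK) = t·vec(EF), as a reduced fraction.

Assign G = (0, 0), Q = (1, 0), W = (0, 1), X = (-2, 1) — the answer is frame-independent, so this choice is without loss of generality.
1. J is where the line through Q parallel to GW meets line XG ⇒ J = (1, -1/2)
2. E lies on line JW with JE:EW = 2:1 ⇒ E = (1/3, 1/2)
3. F lies on line XE with XF:FE = -4:3 ⇒ F = (22/3, -1)
through Q parallel to WF: direction (22/3, -2); meets EF at K = (-46/9, 5/3)
K = E + t·(F−E) with t = -7/9

t = -7/9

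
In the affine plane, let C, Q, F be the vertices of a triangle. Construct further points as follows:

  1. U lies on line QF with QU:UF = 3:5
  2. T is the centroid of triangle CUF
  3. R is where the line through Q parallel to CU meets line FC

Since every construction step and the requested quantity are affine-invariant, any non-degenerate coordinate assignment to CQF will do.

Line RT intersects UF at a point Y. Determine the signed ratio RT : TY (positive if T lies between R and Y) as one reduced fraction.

Set C = (0, 0), Q = (1, 0), F = (0, 1); any affine frame gives the same invariant.
1. U lies on line QF with QU:UF = 3:5 ⇒ U = (5/8, 3/8)
2. T is the centroid of triangle CUF ⇒ T = (5/24, 11/24)
3. R is where the line through Q parallel to CU meets line FC ⇒ R = (0, -3/5)
line RT meets UF at Y = (5/19, 14/19)
T = R + t·(Y−R) with t = 19/24, so RT:TY = 19/24:5/24

RT:TY = 19/5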